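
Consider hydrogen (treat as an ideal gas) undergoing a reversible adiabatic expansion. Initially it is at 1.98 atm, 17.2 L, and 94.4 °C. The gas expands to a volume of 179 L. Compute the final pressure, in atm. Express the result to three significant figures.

P₂ ≈ 0.0745 atm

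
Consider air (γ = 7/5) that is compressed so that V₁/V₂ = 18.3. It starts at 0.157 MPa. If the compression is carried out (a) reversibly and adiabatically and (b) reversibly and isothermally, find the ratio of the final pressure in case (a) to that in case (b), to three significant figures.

P_adiabatic / P_isothermal ≈ 3.20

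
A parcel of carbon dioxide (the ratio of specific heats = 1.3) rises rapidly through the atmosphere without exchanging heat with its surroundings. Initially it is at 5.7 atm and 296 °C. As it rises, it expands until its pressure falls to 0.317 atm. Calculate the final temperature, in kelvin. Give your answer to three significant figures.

T₂ ≈ 292 K

Adiabatic: T₂/T₁ = (P₂/P₁)^((γ−1)/γ).
T₁ = 296 °C = 569.1 K.
T₂ = 569.1 × (0.317/5.7)^(0.231) = 292.2 K.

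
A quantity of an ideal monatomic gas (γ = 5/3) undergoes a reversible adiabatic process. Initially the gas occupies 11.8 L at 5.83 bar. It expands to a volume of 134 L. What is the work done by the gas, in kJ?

P₂ = P₁(V₁/V₂)^γ = 5.83×(11.8/134)^(5/3) = 0.1016 bar.
For a reversible adiabat, W_by_gas = (P₁V₁ − P₂V₂)/(γ−1).
W_by = (583000×0.0118 − 10160×0.134) / (2/3) = 8277 J.

W ≈ 8.28 kJ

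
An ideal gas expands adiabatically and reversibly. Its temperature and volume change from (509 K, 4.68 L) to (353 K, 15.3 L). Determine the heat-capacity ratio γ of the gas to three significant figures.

γ ≈ 1.31

TV^(γ−1) = const ⇒ γ − 1 = ln(T₂/T₁) / ln(V₁/V₂).
γ = 1 + ln(353/509) / ln(4.68/15.3) = 1.309.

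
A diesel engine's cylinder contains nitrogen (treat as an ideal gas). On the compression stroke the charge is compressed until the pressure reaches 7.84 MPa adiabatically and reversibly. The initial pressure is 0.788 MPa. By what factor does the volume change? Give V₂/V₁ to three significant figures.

From PV^γ = const, V₂/V₁ = (P₁/P₂)^(1/γ).
For a diatomic ideal gas γ = 7/5.
V₂/V₁ = (0.788/7.84)^(5/7) = 0.1938.

V₂/V₁ ≈ 0.194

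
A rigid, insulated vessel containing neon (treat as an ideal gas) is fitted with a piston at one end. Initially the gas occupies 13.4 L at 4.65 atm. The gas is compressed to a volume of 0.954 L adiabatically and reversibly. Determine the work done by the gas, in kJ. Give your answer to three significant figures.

W ≈ -45.7 kJ

γ = 5/3 for a monatomic ideal gas.
P₂ = P₁(V₁/V₂)^γ = 4.65×(13.4/0.954)^(5/3) = 380.2 atm.
For a reversible adiabat, W_by_gas = (P₁V₁ − P₂V₂)/(γ−1).
W_by = (471200×0.0134 − 3.853×10^7×0.000954) / (2/3) = -45660 J.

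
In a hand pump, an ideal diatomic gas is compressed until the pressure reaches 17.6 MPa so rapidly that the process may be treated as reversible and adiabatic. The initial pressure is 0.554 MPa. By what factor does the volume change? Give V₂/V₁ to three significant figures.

From PV^γ = const, V₂/V₁ = (P₁/P₂)^(1/γ).
For a diatomic ideal gas γ = 7/5.
V₂/V₁ = (0.554/17.6)^(5/7) = 0.08456.

V₂/V₁ ≈ 0.0846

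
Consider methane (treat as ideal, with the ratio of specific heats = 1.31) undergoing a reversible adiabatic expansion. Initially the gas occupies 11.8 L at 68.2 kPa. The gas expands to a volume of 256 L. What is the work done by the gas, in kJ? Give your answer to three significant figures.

W ≈ 1.60 kJ

P₂ = P₁(V₁/V₂)^γ = 68.2×(11.8/256)^(1.31) = 1.211 kPa.
For a reversible adiabat, W_by_gas = (P₁V₁ − P₂V₂)/(γ−1).
W_by = (68200×0.0118 − 1211×0.256) / (0.31) = 1596 J.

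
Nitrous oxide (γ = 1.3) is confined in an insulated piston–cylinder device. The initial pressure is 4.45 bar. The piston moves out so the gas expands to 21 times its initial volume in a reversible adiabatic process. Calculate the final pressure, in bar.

Since PV^γ is constant along a reversible adiabat, P₂ = P₁ (V₁/V₂)^γ.
P₂ = 4.45 × (1/21)^(1.3) = 0.08501 bar.

P₂ ≈ 0.0850 bar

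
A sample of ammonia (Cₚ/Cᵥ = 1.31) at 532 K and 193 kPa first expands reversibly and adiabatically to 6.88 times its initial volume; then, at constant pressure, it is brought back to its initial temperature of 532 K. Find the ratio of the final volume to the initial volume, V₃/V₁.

V₃/V₁ ≈ 12.5

Adiabatic step: V₂/V₁ = 6.88; T₂ = T₁·(1/6.88)^(0.31) = 292.6 K.
Isobaric step: V₃/V₂ = T₃/T₂ = 532/292.6.
V₃/V₁ = (V₂/V₁)(V₃/V₂) = 6.88 × (532/292.6) = 12.51.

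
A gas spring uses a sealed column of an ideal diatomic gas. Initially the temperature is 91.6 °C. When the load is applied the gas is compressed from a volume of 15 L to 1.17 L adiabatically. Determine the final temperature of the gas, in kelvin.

T₂ ≈ 1010 K

For a reversible adiabat TV^(γ−1) is constant, so T₂ = T₁ (V₁/V₂)^(γ−1).
For a diatomic ideal gas γ = 7/5, so γ−1 = 2/5.
T₁ = 91.6 °C = 364.8 K.
T₂ = 364.8 × (15/1.17)^(2/5) = 1012 K.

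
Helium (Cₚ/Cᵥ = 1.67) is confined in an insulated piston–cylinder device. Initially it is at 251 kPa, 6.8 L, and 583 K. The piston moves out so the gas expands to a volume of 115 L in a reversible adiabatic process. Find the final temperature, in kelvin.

For a reversible adiabat TV^(γ−1) is constant, so T₂ = T₁ (V₁/V₂)^(γ−1).
T₂ = 583 × (6.8/115)^(0.67) = 87.66 K.

T₂ ≈ 87.7 K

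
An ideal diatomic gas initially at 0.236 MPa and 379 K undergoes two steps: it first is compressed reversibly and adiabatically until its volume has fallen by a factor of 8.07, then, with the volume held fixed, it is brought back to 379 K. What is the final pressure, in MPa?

For a diatomic ideal gas γ = 7/5.
Adiabatic step (PV^γ = const): P₂ = 0.236×8.07^(7/5) = 4.391 MPa; T₂ = 379×8.07^(2/5) = 873.8 K.
Isochoric: P₃ = P₂(T₃/T₂) = 4.391 × (379/873.8) = 1.905 MPa.

P₃ ≈ 1.90 MPa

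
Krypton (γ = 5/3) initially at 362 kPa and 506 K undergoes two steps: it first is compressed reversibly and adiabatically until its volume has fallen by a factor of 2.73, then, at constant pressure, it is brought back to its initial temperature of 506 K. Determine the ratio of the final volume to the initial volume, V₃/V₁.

V₃/V₁ ≈ 0.188

Adiabatic step: V₂/V₁ = 0.3663; T₂ = T₁·2.73^(2/3) = 988.4 K.
Isobaric step: V₃/V₂ = T₃/T₂ = 506/988.4.
V₃/V₁ = (V₂/V₁)(V₃/V₂) = 0.3663 × (506/988.4) = 0.1875.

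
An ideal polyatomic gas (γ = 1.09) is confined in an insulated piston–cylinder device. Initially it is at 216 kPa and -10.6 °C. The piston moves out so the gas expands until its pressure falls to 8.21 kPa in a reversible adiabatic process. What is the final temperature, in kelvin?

Adiabatic: T₂/T₁ = (P₂/P₁)^((γ−1)/γ).
T₁ = -10.6 °C = 262.5 K.
T₂ = 262.5 × (8.21/216)^(0.0826) = 200.4 K.

T₂ ≈ 200 K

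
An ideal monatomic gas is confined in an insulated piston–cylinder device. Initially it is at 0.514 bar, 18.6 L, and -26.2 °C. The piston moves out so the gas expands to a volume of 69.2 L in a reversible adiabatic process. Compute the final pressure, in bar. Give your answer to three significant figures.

P₂ ≈ 0.0575 bar

Since PV^γ is constant along a reversible adiabat, P₂ = P₁ (V₁/V₂)^γ.
γ = 5/3 for a monatomic ideal gas.
P₂ = 0.514 × (18.6/69.2)^(5/3) = 0.05754 bar.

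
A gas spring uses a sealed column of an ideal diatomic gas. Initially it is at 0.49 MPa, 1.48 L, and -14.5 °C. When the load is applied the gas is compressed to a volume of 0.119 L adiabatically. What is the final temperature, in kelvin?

T₂ ≈ 709 K

Adiabatic: T₁V₁^(γ−1) = T₂V₂^(γ−1) ⇒ T₂ = T₁ (V₁/V₂)^(γ−1).
γ = 7/5 for a diatomic ideal gas.
T₁ = -14.5 °C = 258.6 K.
T₂ = 258.6 × (1.48/0.119)^(2/5) = 708.9 K.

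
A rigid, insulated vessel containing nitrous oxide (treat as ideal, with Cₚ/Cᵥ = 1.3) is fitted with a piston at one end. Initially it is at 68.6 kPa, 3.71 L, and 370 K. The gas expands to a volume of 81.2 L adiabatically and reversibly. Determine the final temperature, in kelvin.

For a reversible adiabat TV^(γ−1) is constant, so T₂ = T₁ (V₁/V₂)^(γ−1).
T₂ = 370 × (3.71/81.2)^(0.3) = 146.6 K.

T₂ ≈ 147 K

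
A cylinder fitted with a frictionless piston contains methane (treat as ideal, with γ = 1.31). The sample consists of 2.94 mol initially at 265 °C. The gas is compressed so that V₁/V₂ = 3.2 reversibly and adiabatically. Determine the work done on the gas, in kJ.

For a reversible adiabat TV^(γ−1) is constant, so T₂ = T₁ (V₁/V₂)^(γ−1).
T₁ = 265 °C = 538.1 K.
T₂ = 538.1 × 3.2^(0.31) = 771.8 K.
Q = 0, so ΔU = W_on_gas = nCᵥΔT with Cᵥ = R/(γ−1) = 26.82 J/(mol·K).
ΔU = 2.94 × 26.82 × (771.8 − 538.1) = 18420 J.

W ≈ 18.4 kJ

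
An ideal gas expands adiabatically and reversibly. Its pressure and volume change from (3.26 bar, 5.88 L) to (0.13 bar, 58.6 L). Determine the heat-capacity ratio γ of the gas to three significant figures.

PV^γ = const ⇒ γ = ln(P₂/P₁) / ln(V₁/V₂).
γ = ln(0.13/3.26) / ln(5.88/58.6) = 1.401.

γ ≈ 1.40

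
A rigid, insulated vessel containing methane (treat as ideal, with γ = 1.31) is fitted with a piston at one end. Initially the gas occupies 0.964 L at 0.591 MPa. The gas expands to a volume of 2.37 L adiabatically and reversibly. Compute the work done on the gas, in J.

P₂ = P₁(V₁/V₂)^γ = 0.591×(0.964/2.37)^(1.31) = 0.1819 MPa.
For a reversible adiabat, W_by_gas = (P₁V₁ − P₂V₂)/(γ−1).
W_by = (591000×0.000964 − 181900×0.00237) / (0.31) = 447.2 J.
W_on_gas = −W_by = -447.2 J.

W ≈ -447 J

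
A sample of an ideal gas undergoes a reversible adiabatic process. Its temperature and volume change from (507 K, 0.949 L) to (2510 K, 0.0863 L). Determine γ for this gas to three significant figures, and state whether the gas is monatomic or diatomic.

TV^(γ−1) = const ⇒ γ − 1 = ln(T₂/T₁) / ln(V₁/V₂).
γ = 1 + ln(2510/507) / ln(0.949/0.0863) = 1.667.
γ ≈ 1.67 is close to 5/3, so the gas is monatomic.

γ ≈ 1.67; monatomic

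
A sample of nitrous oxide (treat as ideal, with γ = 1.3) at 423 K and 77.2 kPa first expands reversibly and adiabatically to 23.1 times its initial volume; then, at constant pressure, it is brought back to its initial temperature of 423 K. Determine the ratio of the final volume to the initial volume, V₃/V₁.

Adiabatic step: V₂/V₁ = 23.1; T₂ = T₁·(1/23.1)^(0.3) = 164.9 K.
Isobaric step: V₃/V₂ = T₃/T₂ = 423/164.9.
V₃/V₁ = (V₂/V₁)(V₃/V₂) = 23.1 × (423/164.9) = 59.25.

V₃/V₁ ≈ 59.3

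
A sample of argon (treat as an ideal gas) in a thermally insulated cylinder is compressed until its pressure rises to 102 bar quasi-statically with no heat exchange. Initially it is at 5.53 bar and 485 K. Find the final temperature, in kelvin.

T₂ ≈ 1560 K

Along an adiabat T P^((1−γ)/γ) is constant, so T₂ = T₁ (P₂/P₁)^((γ−1)/γ).
For a monatomic ideal gas γ = 5/3, so (γ−1)/γ = 2/5.
T₂ = 485 × (102/5.53)^(2/5) = 1556 K.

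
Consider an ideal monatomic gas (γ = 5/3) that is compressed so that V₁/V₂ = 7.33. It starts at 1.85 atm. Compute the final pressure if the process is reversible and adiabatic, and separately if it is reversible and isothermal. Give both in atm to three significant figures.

Isothermal: P₂ = P₁(V₁/V₂) = 1.85×7.33 = 13.56 atm.
Adiabatic: P₂ = P₁(V₁/V₂)^γ = 1.85×7.33^(5/3) = 51.17 atm.

adiabatic: 51.2 atm; isothermal: 13.6 atm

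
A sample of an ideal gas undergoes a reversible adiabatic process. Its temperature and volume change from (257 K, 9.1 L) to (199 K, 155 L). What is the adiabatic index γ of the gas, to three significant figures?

TV^(γ−1) = const ⇒ γ − 1 = ln(T₂/T₁) / ln(V₁/V₂).
γ = 1 + ln(199/257) / ln(9.1/155) = 1.09.

γ ≈ 1.09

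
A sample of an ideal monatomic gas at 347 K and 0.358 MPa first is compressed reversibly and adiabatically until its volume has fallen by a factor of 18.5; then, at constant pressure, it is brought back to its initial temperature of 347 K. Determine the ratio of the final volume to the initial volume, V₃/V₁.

V₃/V₁ ≈ 0.00773

For a monatomic ideal gas γ = 5/3.
Adiabatic step: V₂/V₁ = 0.05405; T₂ = T₁·18.5^(2/3) = 2427 K.
Isobaric step: V₃/V₂ = T₃/T₂ = 347/2427.
V₃/V₁ = (V₂/V₁)(V₃/V₂) = 0.05405 × (347/2427) = 0.007728.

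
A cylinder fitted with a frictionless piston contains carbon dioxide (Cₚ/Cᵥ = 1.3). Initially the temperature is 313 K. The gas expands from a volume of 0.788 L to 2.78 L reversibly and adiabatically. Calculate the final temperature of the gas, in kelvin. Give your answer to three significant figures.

For a reversible adiabat TV^(γ−1) is constant, so T₂ = T₁ (V₁/V₂)^(γ−1).
T₂ = 313 × (0.788/2.78)^(0.3) = 214.4 K.

T₂ ≈ 214 K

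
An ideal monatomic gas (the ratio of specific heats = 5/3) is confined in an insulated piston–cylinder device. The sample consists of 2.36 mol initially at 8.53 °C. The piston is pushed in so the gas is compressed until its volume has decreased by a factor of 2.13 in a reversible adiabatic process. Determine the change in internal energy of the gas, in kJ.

For a reversible adiabat TV^(γ−1) is constant, so T₂ = T₁ (V₁/V₂)^(γ−1).
T₁ = 8.53 °C = 281.7 K.
T₂ = 281.7 × 2.13^(2/3) = 466.3 K.
Q = 0, so ΔU = W_on_gas = nCᵥΔT with Cᵥ = R/(γ−1) = 12.47 J/(mol·K).
ΔU = 2.36 × 12.47 × (466.3 − 281.7) = 5434 J.

ΔU ≈ 5.43 kJ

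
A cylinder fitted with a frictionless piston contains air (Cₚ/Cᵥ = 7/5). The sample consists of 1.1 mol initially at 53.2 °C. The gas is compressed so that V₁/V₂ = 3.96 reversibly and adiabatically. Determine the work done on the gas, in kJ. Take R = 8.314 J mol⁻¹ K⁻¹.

For a reversible adiabat TV^(γ−1) is constant, so T₂ = T₁ (V₁/V₂)^(γ−1).
T₁ = 53.2 °C = 326.3 K.
T₂ = 326.3 × 3.96^(2/5) = 565.9 K.
Q = 0, so ΔU = W_on_gas = nCᵥΔT with Cᵥ = R/(γ−1) = 20.79 J/(mol·K).
ΔU = 1.1 × 20.79 × (565.9 − 326.3) = 5478 J.

W ≈ 5.48 kJ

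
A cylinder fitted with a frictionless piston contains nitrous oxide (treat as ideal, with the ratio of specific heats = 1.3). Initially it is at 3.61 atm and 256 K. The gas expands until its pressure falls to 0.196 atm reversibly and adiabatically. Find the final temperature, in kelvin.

T₂ ≈ 131 K

Along an adiabat T P^((1−γ)/γ) is constant, so T₂ = T₁ (P₂/P₁)^((γ−1)/γ).
T₂ = 256 × (0.196/3.61)^(0.231) = 130.7 K.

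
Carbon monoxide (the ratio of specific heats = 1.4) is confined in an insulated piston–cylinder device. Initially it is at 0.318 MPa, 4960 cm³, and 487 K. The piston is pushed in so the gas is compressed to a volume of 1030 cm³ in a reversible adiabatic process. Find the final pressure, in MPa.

P₂ ≈ 2.87 MPa

Adiabatic: P₁V₁^γ = P₂V₂^γ ⇒ P₂ = P₁ (V₁/V₂)^γ.
P₂ = 0.318 × (4960/1030)^(1.4) = 2.872 MPa.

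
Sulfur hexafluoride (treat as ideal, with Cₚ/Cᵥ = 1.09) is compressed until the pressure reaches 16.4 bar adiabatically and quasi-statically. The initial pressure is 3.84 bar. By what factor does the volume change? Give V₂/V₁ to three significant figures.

V₂/V₁ ≈ 0.264

From PV^γ = const, V₂/V₁ = (P₁/P₂)^(1/γ).
V₂/V₁ = (3.84/16.4)^(0.917) = 0.264.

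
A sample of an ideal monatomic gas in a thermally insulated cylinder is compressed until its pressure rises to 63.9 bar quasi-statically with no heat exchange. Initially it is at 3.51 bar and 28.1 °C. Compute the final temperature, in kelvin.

T₂ ≈ 962 K

Adiabatic: T₂/T₁ = (P₂/P₁)^((γ−1)/γ).
For a monatomic ideal gas γ = 5/3, so (γ−1)/γ = 2/5.
T₁ = 28.1 °C = 301.2 K.
T₂ = 301.2 × (63.9/3.51)^(2/5) = 961.6 K.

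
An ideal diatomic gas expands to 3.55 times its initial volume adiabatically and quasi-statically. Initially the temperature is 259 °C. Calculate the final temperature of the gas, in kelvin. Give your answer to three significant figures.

T₂ ≈ 321 K

For a reversible adiabat TV^(γ−1) is constant, so T₂ = T₁ (V₁/V₂)^(γ−1).
For a diatomic ideal gas γ = 7/5, so γ−1 = 2/5.
T₁ = 259 °C = 532.1 K.
T₂ = 532.1 × (1/3.55)^(2/5) = 320.6 K.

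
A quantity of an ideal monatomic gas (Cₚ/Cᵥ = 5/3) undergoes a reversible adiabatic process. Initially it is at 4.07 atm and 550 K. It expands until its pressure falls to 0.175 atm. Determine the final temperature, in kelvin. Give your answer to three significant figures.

T₂ ≈ 156 K

Adiabatic: T₂/T₁ = (P₂/P₁)^((γ−1)/γ).
T₂ = 550 × (0.175/4.07)^(2/5) = 156.2 K.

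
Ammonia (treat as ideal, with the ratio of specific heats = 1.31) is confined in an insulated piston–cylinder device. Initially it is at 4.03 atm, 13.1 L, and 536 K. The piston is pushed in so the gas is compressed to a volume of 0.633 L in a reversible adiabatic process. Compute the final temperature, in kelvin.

Adiabatic: T₁V₁^(γ−1) = T₂V₂^(γ−1) ⇒ T₂ = T₁ (V₁/V₂)^(γ−1).
T₂ = 536 × (13.1/0.633)^(0.31) = 1371 K.

T₂ ≈ 1370 K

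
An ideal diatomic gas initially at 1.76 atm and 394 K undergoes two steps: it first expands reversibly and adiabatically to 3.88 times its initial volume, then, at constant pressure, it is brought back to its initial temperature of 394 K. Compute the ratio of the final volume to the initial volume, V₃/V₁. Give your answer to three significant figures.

For a diatomic ideal gas γ = 7/5.
Adiabatic step: V₂/V₁ = 3.88; T₂ = T₁·(1/3.88)^(2/5) = 229.1 K.
Isobaric step: V₃/V₂ = T₃/T₂ = 394/229.1.
V₃/V₁ = (V₂/V₁)(V₃/V₂) = 3.88 × (394/229.1) = 6.674.

V₃/V₁ ≈ 6.67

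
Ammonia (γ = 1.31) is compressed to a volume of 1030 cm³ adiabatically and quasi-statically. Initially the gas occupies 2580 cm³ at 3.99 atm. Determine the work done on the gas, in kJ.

P₂ = P₁(V₁/V₂)^γ = 3.99×(2580/1030)^(1.31) = 13.29 atm.
For a reversible adiabat, W_by_gas = (P₁V₁ − P₂V₂)/(γ−1).
W_by = (404300×0.00258 − 1.346×10^6×0.00103) / (0.31) = -1108 J.
W_on_gas = −W_by = 1108 J.

W ≈ 1.11 kJ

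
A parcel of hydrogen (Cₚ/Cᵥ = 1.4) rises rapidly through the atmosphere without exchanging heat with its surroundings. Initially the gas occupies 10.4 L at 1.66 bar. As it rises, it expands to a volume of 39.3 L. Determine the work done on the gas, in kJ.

W ≈ -1.78 kJ

P₂ = P₁(V₁/V₂)^γ = 1.66×(10.4/39.3)^(1.4) = 0.2581 bar.
For a reversible adiabat, W_by_gas = (P₁V₁ − P₂V₂)/(γ−1).
W_by = (166000×0.0104 − 25810×0.0393) / (0.4) = 1780 J.
W_on_gas = −W_by = -1780 J.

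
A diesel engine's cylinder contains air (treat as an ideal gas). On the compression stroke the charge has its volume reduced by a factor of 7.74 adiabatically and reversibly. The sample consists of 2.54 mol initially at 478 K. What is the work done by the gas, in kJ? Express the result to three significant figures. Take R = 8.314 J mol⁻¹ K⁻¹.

W ≈ -32.0 kJ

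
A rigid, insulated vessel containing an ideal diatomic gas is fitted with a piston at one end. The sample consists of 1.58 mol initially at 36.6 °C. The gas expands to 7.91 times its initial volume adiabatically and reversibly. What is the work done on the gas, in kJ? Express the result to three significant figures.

Adiabatic: T₁V₁^(γ−1) = T₂V₂^(γ−1) ⇒ T₂ = T₁ (V₁/V₂)^(γ−1).
γ = 7/5 for a diatomic ideal gas, so γ−1 = 2/5.
T₁ = 36.6 °C = 309.8 K.
T₂ = 309.8 × (1/7.91)^(2/5) = 135.4 K.
Q = 0, so ΔU = W_on_gas = nCᵥΔT with Cᵥ = R/(γ−1) = 20.79 J/(mol·K).
ΔU = 1.58 × 20.79 × (135.4 − 309.8) = -5724 J.

W ≈ -5.72 kJ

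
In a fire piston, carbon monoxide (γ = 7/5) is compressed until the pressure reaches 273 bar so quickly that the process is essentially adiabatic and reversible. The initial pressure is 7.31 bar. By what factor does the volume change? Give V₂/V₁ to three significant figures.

V₂/V₁ ≈ 0.0753

From PV^γ = const, V₂/V₁ = (P₁/P₂)^(1/γ).
V₂/V₁ = (7.31/273)^(5/7) = 0.07533.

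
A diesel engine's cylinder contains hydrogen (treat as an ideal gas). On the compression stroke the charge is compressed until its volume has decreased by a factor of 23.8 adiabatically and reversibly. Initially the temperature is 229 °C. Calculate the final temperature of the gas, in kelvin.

T₂ ≈ 1780 K

Adiabatic: T₁V₁^(γ−1) = T₂V₂^(γ−1) ⇒ T₂ = T₁ (V₁/V₂)^(γ−1).
For a diatomic ideal gas γ = 7/5, so γ−1 = 2/5.
T₁ = 229 °C = 502.1 K.
T₂ = 502.1 × 23.8^(2/5) = 1784 K.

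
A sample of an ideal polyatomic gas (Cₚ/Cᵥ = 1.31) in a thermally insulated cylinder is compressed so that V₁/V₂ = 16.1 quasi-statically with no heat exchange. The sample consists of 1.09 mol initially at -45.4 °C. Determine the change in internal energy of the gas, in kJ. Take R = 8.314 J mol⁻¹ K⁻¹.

For a reversible adiabat TV^(γ−1) is constant, so T₂ = T₁ (V₁/V₂)^(γ−1).
T₁ = -45.4 °C = 227.7 K.
T₂ = 227.7 × 16.1^(0.31) = 539 K.
Q = 0, so ΔU = W_on_gas = nCᵥΔT with Cᵥ = R/(γ−1) = 26.82 J/(mol·K).
ΔU = 1.09 × 26.82 × (539 − 227.7) = 9098 J.

ΔU ≈ 9.10 kJ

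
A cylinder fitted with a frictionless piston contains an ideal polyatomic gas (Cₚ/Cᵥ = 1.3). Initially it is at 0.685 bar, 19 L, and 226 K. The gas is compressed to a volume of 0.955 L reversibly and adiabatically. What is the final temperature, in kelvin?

Adiabatic: T₁V₁^(γ−1) = T₂V₂^(γ−1) ⇒ T₂ = T₁ (V₁/V₂)^(γ−1).
T₂ = 226 × (19/0.955)^(0.3) = 554.3 K.

T₂ ≈ 554 K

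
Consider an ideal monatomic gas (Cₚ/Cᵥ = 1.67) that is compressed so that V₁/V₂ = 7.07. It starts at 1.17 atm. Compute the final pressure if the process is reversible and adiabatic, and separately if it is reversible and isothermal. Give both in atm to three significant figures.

Isothermal: P₂ = P₁(V₁/V₂) = 1.17×7.07 = 8.272 atm.
Adiabatic: P₂ = P₁(V₁/V₂)^γ = 1.17×7.07^(1.67) = 30.67 atm.

adiabatic: 30.7 atm; isothermal: 8.27 atm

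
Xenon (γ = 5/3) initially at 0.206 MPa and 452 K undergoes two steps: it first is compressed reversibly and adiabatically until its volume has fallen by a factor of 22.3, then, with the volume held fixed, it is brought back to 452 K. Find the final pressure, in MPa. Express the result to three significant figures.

P₃ ≈ 4.59 MPa

Adiabatic step (PV^γ = const): P₂ = 0.206×22.3^(5/3) = 36.4 MPa; T₂ = 452×22.3^(2/3) = 3581 K.
Isochoric: P₃ = P₂(T₃/T₂) = 36.4 × (452/3581) = 4.594 MPa.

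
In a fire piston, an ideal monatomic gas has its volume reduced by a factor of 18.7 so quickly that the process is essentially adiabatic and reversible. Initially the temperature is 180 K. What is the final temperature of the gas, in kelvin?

T₂ ≈ 1270 K

Adiabatic: T₁V₁^(γ−1) = T₂V₂^(γ−1) ⇒ T₂ = T₁ (V₁/V₂)^(γ−1).
For a monatomic ideal gas γ = 5/3, so γ−1 = 2/3.
T₂ = 180 × 18.7^(2/3) = 1268 K.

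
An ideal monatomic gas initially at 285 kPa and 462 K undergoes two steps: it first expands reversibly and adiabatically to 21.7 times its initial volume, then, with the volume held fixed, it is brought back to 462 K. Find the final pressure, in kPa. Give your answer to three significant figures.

P₃ ≈ 13.1 kPa

For a monatomic ideal gas γ = 5/3.
Adiabatic step (PV^γ = const): P₂ = 285×(1/21.7)^(5/3) = 1.688 kPa; T₂ = 462×(1/21.7)^(2/3) = 59.38 K.
Isochoric: P₃ = P₂(T₃/T₂) = 1.688 × (462/59.38) = 13.13 kPa.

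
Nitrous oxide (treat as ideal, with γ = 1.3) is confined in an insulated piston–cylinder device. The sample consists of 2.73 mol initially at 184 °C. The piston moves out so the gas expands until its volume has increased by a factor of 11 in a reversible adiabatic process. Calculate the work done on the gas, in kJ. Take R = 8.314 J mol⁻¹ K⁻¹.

Adiabatic: T₁V₁^(γ−1) = T₂V₂^(γ−1) ⇒ T₂ = T₁ (V₁/V₂)^(γ−1).
T₁ = 184 °C = 457.1 K.
T₂ = 457.1 × (1/11)^(0.3) = 222.7 K.
Q = 0, so ΔU = W_on_gas = nCᵥΔT with Cᵥ = R/(γ−1) = 27.71 J/(mol·K).
ΔU = 2.73 × 27.71 × (222.7 − 457.1) = -17740 J.

W ≈ -17.7 kJ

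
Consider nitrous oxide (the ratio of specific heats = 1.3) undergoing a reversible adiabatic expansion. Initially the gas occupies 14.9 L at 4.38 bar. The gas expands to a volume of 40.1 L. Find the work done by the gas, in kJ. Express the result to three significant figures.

W ≈ 5.59 kJ

P₂ = P₁(V₁/V₂)^γ = 4.38×(14.9/40.1)^(1.3) = 1.209 bar.
For a reversible adiabat, W_by_gas = (P₁V₁ − P₂V₂)/(γ−1).
W_by = (438000×0.0149 − 120900×0.0401) / (0.3) = 5590 J.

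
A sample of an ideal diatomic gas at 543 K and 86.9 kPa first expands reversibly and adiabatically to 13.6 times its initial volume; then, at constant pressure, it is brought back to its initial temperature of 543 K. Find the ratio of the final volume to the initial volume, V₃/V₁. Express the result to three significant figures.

For a diatomic ideal gas γ = 7/5.
Adiabatic step: V₂/V₁ = 13.6; T₂ = T₁·(1/13.6)^(2/5) = 191.2 K.
Isobaric step: V₃/V₂ = T₃/T₂ = 543/191.2.
V₃/V₁ = (V₂/V₁)(V₃/V₂) = 13.6 × (543/191.2) = 38.63.

V₃/V₁ ≈ 38.6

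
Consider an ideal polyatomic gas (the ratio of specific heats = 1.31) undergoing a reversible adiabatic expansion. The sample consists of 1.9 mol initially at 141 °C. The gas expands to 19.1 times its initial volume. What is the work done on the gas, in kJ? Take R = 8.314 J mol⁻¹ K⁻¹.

W ≈ -12.6 kJ

For a reversible adiabat TV^(γ−1) is constant, so T₂ = T₁ (V₁/V₂)^(γ−1).
T₁ = 141 °C = 414.1 K.
T₂ = 414.1 × (1/19.1)^(0.31) = 166 K.
Q = 0, so ΔU = W_on_gas = nCᵥΔT with Cᵥ = R/(γ−1) = 26.82 J/(mol·K).
ΔU = 1.9 × 26.82 × (166 − 414.1) = -12650 J.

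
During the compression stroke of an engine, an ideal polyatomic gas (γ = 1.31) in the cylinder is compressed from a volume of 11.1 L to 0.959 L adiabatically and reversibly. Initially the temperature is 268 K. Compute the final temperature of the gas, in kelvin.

Adiabatic: T₁V₁^(γ−1) = T₂V₂^(γ−1) ⇒ T₂ = T₁ (V₁/V₂)^(γ−1).
T₂ = 268 × (11.1/0.959)^(0.31) = 572.6 K.

T₂ ≈ 573 K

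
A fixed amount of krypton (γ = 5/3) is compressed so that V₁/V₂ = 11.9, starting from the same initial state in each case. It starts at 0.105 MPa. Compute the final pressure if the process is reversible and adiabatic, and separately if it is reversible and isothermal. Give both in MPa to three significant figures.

Isothermal: P₂ = P₁(V₁/V₂) = 0.105×11.9 = 1.25 MPa.
Adiabatic: P₂ = P₁(V₁/V₂)^γ = 0.105×11.9^(5/3) = 6.513 MPa.

adiabatic: 6.51 MPa; isothermal: 1.25 MPa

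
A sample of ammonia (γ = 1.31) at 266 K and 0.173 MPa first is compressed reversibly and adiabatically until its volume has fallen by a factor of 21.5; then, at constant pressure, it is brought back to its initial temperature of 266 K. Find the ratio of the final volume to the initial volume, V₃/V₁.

Adiabatic step: V₂/V₁ = 0.04651; T₂ = T₁·21.5^(0.31) = 688.6 K.
Isobaric step: V₃/V₂ = T₃/T₂ = 266/688.6.
V₃/V₁ = (V₂/V₁)(V₃/V₂) = 0.04651 × (266/688.6) = 0.01797.

V₃/V₁ ≈ 0.0180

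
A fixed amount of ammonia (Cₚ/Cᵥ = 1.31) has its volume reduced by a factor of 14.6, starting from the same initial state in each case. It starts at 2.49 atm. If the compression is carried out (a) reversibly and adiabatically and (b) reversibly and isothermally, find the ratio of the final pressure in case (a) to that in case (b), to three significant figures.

Isothermal: P_b = P₁(V₁/V₂) = 2.49×14.6.
Adiabatic: P_a = P₁(V₁/V₂)^γ = 2.49×14.6^(1.31).
P_a/P_b = (V₁/V₂)^(γ−1) = 14.6^(0.31) = 2.296.

P_adiabatic / P_isothermal ≈ 2.30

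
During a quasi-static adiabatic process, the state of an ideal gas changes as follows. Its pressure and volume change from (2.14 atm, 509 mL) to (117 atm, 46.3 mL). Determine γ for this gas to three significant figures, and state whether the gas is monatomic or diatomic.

γ ≈ 1.67; monatomic

PV^γ = const ⇒ γ = ln(P₂/P₁) / ln(V₁/V₂).
γ = ln(117/2.14) / ln(509/46.3) = 1.669.
γ ≈ 1.67 is close to 5/3, so the gas is monatomic.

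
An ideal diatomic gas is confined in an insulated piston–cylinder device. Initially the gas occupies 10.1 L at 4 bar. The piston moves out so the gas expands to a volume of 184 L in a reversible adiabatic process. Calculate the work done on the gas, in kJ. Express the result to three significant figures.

γ = 7/5 for a diatomic ideal gas.
P₂ = P₁(V₁/V₂)^γ = 4×(10.1/184)^(7/5) = 0.06876 bar.
For a reversible adiabat, W_by_gas = (P₁V₁ − P₂V₂)/(γ−1).
W_by = (400000×0.0101 − 6876×0.184) / (2/5) = 6937 J.
W_on_gas = −W_by = -6937 J.

W ≈ -6.94 kJ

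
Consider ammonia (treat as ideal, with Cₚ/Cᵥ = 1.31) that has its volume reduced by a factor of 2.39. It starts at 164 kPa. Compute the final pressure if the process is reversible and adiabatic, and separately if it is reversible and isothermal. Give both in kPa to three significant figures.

adiabatic: 514 kPa; isothermal: 392 kPa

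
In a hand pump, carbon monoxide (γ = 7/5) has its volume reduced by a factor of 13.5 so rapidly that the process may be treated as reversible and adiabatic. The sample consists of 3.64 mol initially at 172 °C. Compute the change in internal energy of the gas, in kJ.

ΔU ≈ 61.7 kJ

For a reversible adiabat TV^(γ−1) is constant, so T₂ = T₁ (V₁/V₂)^(γ−1).
T₁ = 172 °C = 445.1 K.
T₂ = 445.1 × 13.5^(2/5) = 1261 K.
Q = 0, so ΔU = W_on_gas = nCᵥΔT with Cᵥ = R/(γ−1) = 20.79 J/(mol·K).
ΔU = 3.64 × 20.79 × (1261 − 445.1) = 61710 J.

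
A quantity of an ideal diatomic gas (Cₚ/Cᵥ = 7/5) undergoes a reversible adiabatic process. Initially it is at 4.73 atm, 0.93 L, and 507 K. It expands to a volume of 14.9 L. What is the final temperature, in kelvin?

Adiabatic: T₁V₁^(γ−1) = T₂V₂^(γ−1) ⇒ T₂ = T₁ (V₁/V₂)^(γ−1).
T₂ = 507 × (0.93/14.9)^(2/5) = 167.2 K.

T₂ ≈ 167 K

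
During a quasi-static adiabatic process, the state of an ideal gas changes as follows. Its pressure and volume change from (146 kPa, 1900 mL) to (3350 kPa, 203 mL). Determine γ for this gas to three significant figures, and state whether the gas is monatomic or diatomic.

γ ≈ 1.40; diatomic

PV^γ = const ⇒ γ = ln(P₂/P₁) / ln(V₁/V₂).
γ = ln(3350/146) / ln(1900/203) = 1.401.
γ ≈ 1.40 is close to 7/5, so the gas is diatomic.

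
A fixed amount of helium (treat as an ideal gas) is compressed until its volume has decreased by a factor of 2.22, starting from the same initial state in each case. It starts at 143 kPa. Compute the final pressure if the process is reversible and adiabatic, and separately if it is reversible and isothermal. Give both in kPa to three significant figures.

For a monatomic ideal gas γ = 5/3.
Isothermal: P₂ = P₁(V₁/V₂) = 143×2.22 = 317.5 kPa.
Adiabatic: P₂ = P₁(V₁/V₂)^γ = 143×2.22^(5/3) = 540.2 kPa.

adiabatic: 540 kPa; isothermal: 317 kPa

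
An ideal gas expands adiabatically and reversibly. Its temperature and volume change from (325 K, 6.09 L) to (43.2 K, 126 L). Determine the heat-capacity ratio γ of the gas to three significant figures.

γ ≈ 1.67

TV^(γ−1) = const ⇒ γ − 1 = ln(T₂/T₁) / ln(V₁/V₂).
γ = 1 + ln(43.2/325) / ln(6.09/126) = 1.666.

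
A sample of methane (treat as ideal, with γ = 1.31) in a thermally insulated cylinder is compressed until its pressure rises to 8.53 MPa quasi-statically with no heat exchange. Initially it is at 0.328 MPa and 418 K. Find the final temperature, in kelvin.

T₂ ≈ 904 K

Adiabatic: T₂/T₁ = (P₂/P₁)^((γ−1)/γ).
T₂ = 418 × (8.53/0.328)^(0.237) = 903.7 K.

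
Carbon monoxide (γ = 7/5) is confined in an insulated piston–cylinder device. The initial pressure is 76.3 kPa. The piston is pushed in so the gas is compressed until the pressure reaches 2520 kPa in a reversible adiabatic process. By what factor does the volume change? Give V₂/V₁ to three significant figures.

V₂/V₁ ≈ 0.0822

From PV^γ = const, V₂/V₁ = (P₁/P₂)^(1/γ).
V₂/V₁ = (76.3/2520)^(5/7) = 0.08224.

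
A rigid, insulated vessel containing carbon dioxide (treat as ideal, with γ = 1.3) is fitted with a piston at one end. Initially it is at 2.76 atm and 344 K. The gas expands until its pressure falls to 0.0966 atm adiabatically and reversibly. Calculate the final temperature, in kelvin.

T₂ ≈ 159 K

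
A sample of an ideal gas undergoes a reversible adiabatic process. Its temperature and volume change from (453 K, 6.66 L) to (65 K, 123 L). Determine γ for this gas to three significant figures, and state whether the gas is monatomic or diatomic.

TV^(γ−1) = const ⇒ γ − 1 = ln(T₂/T₁) / ln(V₁/V₂).
γ = 1 + ln(65/453) / ln(6.66/123) = 1.666.
γ ≈ 1.67 is close to 5/3, so the gas is monatomic.

γ ≈ 1.67; monatomic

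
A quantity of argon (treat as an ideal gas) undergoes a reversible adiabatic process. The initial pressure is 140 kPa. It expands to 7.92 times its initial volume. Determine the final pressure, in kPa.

P₂ ≈ 4.45 kPa

Since PV^γ is constant along a reversible adiabat, P₂ = P₁ (V₁/V₂)^γ.
For a monatomic ideal gas γ = 5/3.
P₂ = 140 × (1/7.92)^(5/3) = 4.449 kPa.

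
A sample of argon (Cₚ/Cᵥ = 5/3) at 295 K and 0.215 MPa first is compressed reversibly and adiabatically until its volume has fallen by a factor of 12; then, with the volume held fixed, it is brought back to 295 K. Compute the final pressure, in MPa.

P₃ ≈ 2.58 MPa

Adiabatic step (PV^γ = const): P₂ = 0.215×12^(5/3) = 13.52 MPa; T₂ = 295×12^(2/3) = 1546 K.
Isochoric: P₃ = P₂(T₃/T₂) = 13.52 × (295/1546) = 2.58 MPa.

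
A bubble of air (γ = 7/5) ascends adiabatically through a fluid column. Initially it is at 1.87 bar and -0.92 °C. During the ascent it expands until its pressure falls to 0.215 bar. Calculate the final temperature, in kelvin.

T₂ ≈ 147 K

Adiabatic: T₂/T₁ = (P₂/P₁)^((γ−1)/γ).
T₁ = -0.92 °C = 272.2 K.
T₂ = 272.2 × (0.215/1.87)^(2/7) = 146.7 K.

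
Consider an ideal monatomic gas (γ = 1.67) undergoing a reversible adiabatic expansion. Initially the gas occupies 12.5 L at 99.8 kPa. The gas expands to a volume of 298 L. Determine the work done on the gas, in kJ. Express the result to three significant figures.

W ≈ -1.64 kJ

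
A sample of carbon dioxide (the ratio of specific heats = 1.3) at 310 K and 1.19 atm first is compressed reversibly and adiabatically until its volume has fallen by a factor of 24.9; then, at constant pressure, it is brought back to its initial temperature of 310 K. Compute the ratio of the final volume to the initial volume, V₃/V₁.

V₃/V₁ ≈ 0.0153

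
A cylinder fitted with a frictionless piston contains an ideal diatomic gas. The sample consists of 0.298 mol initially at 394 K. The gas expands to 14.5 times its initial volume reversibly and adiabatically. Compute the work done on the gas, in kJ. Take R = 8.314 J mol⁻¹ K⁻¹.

For a reversible adiabat TV^(γ−1) is constant, so T₂ = T₁ (V₁/V₂)^(γ−1).
γ = 7/5 for a diatomic ideal gas, so γ−1 = 2/5.
T₂ = 394 × (1/14.5)^(2/5) = 135.2 K.
Q = 0, so ΔU = W_on_gas = nCᵥΔT with Cᵥ = R/(γ−1) = 20.79 J/(mol·K).
ΔU = 0.298 × 20.79 × (135.2 − 394) = -1603 J.

W ≈ -1.60 kJ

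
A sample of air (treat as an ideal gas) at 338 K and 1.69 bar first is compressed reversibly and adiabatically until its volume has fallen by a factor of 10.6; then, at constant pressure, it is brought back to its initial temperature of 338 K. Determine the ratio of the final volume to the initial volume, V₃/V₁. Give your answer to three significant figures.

For a diatomic ideal gas γ = 7/5.
Adiabatic step: V₂/V₁ = 0.09434; T₂ = T₁·10.6^(2/5) = 869 K.
Isobaric step: V₃/V₂ = T₃/T₂ = 338/869.
V₃/V₁ = (V₂/V₁)(V₃/V₂) = 0.09434 × (338/869) = 0.03669.

V₃/V₁ ≈ 0.0367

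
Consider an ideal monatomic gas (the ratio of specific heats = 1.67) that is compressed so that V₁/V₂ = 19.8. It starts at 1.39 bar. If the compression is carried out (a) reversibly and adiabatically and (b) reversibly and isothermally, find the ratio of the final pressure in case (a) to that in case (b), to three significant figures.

Isothermal: P_b = P₁(V₁/V₂) = 1.39×19.8.
Adiabatic: P_a = P₁(V₁/V₂)^γ = 1.39×19.8^(1.67).
P_a/P_b = (V₁/V₂)^(γ−1) = 19.8^(0.67) = 7.392.

P_adiabatic / P_isothermal ≈ 7.39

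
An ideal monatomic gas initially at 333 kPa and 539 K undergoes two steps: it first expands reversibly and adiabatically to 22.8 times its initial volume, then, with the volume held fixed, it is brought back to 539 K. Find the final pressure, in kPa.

P₃ ≈ 14.6 kPa

For a monatomic ideal gas γ = 5/3.
Adiabatic step (PV^γ = const): P₂ = 333×(1/22.8)^(5/3) = 1.816 kPa; T₂ = 539×(1/22.8)^(2/3) = 67.03 K.
Isochoric: P₃ = P₂(T₃/T₂) = 1.816 × (539/67.03) = 14.61 kPa.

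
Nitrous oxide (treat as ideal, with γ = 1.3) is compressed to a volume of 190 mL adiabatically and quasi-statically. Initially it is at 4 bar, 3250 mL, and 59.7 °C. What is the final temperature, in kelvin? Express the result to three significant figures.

T₂ ≈ 780 K

For a reversible adiabat TV^(γ−1) is constant, so T₂ = T₁ (V₁/V₂)^(γ−1).
T₁ = 59.7 °C = 332.8 K.
T₂ = 332.8 × (3250/190)^(0.3) = 780.2 K.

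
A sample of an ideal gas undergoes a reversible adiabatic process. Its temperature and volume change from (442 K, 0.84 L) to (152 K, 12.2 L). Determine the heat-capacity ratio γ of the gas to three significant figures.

TV^(γ−1) = const ⇒ γ − 1 = ln(T₂/T₁) / ln(V₁/V₂).
γ = 1 + ln(152/442) / ln(0.84/12.2) = 1.399.

γ ≈ 1.40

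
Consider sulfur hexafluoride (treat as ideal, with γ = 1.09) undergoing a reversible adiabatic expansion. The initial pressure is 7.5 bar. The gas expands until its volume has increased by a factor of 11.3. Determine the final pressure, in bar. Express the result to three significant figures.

Adiabatic: P₁V₁^γ = P₂V₂^γ ⇒ P₂ = P₁ (V₁/V₂)^γ.
P₂ = 7.5 × (1/11.3)^(1.09) = 0.5336 bar.

P₂ ≈ 0.534 bar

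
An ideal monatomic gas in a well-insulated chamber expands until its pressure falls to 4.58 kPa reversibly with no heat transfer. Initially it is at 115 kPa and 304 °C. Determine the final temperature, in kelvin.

Along an adiabat T P^((1−γ)/γ) is constant, so T₂ = T₁ (P₂/P₁)^((γ−1)/γ).
For a monatomic ideal gas γ = 5/3, so (γ−1)/γ = 2/5.
T₁ = 304 °C = 577.1 K.
T₂ = 577.1 × (4.58/115)^(2/5) = 159 K.

T₂ ≈ 159 K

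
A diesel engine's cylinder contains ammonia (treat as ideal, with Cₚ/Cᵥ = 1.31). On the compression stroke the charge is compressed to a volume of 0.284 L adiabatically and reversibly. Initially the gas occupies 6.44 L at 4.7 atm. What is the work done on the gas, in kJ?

P₂ = P₁(V₁/V₂)^γ = 4.7×(6.44/0.284)^(1.31) = 280.5 atm.
For a reversible adiabat, W_by_gas = (P₁V₁ − P₂V₂)/(γ−1).
W_by = (476200×0.00644 − 2.842×10^7×0.000284) / (0.31) = -16140 J.
W_on_gas = −W_by = 16140 J.

W ≈ 16.1 kJ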